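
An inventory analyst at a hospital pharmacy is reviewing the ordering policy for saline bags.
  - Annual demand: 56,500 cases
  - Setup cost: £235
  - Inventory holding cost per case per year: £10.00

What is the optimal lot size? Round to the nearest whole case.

Optimal lot size Q* = (2 × 56,500 × £235 / £10)^½ ≈ 1,629.57

1,630 cases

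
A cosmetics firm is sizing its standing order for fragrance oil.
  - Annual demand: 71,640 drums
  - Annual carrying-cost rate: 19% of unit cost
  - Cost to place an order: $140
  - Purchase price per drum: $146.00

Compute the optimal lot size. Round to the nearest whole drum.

Carrying cost H = $146 × 19% = $27.7400/drum/yr
EOQ = √(2DS/H) = √(2 × 71,640 × 140 / 27.74)
    = √(723,114.64) ≈ 850.36

850 drums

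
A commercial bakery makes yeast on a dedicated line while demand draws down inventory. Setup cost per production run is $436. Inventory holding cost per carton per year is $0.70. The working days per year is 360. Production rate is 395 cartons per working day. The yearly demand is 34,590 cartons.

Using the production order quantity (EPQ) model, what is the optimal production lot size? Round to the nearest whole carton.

d = 34,590/360 = 96.0833 cartons/day;  effective holding cost H(1 − d/p) = 0.7·(1 − 96.0833/395) = 0.52973
Q* = √(2DS / H_eff) = √(2·34,590·436 / 0.52973) ≈ 7,545.85

7,546 cartons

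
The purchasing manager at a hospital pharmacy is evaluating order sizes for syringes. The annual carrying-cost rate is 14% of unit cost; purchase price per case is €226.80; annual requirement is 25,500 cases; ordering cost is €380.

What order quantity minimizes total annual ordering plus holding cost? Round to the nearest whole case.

Holding cost per case per year: H = 14% × €226.8 = €31.7520
EOQ = √(2DS/H) = √(2 × 25,500 × 380 / 31.752)
    = √(610,355.25) ≈ 781.25

781 cases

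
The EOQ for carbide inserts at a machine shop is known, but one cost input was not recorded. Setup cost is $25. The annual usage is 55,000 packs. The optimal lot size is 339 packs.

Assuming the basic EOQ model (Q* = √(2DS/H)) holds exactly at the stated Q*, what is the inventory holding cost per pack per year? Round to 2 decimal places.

Since Q* = (2DS/H)^½, squaring gives Q*²·H = 2DS.
H = 2DS / Q² = 2 × 55,000 × 25 / 339² = 23.9295

$23.93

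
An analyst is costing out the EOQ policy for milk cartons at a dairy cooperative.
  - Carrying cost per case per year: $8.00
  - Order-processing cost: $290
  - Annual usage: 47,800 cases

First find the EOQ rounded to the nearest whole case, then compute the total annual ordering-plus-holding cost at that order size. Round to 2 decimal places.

$14,892.68

Q* = √(2·D·S / H) = √(2·47,800·290 / 8) = √3,465,500.0 ≈ 1,861.59 → Q = 1,862 cases
Ordering: D/Q × S = 47,800/1,862 × $290 = $7,444.68
Holding:  Q/2 × H = 1,862/2 × $8 = $7,448.00
Total = $7,444.68 + $7,448.00 = $14,892.68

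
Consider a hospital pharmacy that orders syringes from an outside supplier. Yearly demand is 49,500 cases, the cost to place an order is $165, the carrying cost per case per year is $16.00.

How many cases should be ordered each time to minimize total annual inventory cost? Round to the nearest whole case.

EOQ = √(2DS/H) = √(2 × 49,500 × 165 / 16)
    = √(1,020,937.50) ≈ 1,010.41

1,010 cases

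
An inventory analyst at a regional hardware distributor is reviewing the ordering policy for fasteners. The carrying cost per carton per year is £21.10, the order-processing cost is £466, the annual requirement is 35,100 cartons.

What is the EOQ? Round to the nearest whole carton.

EOQ = √(2DS/H) = √(2 × 35,100 × 466 / 21.1)
    = √(1,550,388.63) ≈ 1,245.15

1,245 cartons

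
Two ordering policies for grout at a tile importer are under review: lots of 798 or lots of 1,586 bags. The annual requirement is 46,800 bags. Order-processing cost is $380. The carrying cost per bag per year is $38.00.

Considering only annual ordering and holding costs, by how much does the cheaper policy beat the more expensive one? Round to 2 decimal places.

TC(Q) = (D/Q)S + (Q/2)H
TC(798) = (46,800/798)×380 + (798/2)×38 = $37,447.71
TC(1,586) = (46,800/1,586)×380 + (1,586/2)×38 = $41,347.11
Cheaper: Q = 798.  Difference = $3,899.40

$3,899.40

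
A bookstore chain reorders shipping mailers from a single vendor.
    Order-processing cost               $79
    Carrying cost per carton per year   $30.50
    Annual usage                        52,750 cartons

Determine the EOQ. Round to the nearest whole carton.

2DS/H = 2·52,750·79/30.5 = 273,262.30
EOQ = √273,262.30 ≈ 522.74

523 cartons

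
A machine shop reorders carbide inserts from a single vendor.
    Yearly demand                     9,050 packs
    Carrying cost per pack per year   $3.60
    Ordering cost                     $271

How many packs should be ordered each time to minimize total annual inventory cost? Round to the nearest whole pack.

1,167 packs

Q* = √(2·D·S / H) = √(2·9,050·271 / 3.6) = √1,362,527.8 ≈ 1,167.27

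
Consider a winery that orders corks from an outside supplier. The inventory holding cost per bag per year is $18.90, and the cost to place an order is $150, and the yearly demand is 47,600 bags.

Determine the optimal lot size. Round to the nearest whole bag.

869 bags

2DS/H = 2·47,600·150/18.9 = 755,555.56
EOQ = √755,555.56 ≈ 869.23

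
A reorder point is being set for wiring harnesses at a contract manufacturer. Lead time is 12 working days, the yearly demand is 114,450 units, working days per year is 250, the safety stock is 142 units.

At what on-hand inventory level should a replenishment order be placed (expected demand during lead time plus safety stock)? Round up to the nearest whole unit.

5,636 units

Daily demand d = 114,450 / 250 = 457.800 units/day
Demand during lead time = 457.800 × 12 = 5,493.60
Reorder point = 5,493.60 + 142 = 5,635.60 → round up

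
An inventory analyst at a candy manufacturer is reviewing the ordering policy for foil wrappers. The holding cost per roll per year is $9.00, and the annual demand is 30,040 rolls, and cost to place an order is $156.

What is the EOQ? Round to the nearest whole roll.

1,020 rolls

2DS/H = 2·30,040·156/9 = 1,041,386.67
EOQ = √1,041,386.67 ≈ 1,020.48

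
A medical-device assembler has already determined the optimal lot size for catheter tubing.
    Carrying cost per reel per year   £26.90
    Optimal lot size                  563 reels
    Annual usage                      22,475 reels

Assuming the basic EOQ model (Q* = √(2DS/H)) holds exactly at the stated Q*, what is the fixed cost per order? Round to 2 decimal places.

From Q* = √(2DS/H) ⇒ Q*² = 2DS/H.
S = Q²H / (2D) = 563² × 26.9 / (2 × 22,475) = 189.6878

£189.69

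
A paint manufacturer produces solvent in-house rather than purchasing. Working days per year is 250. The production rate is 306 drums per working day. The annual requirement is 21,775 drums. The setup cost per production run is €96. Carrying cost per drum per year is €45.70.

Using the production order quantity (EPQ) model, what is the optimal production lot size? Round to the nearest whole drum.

d = 21,775/250 = 87.1000 drums/day;  effective holding cost H(1 − d/p) = 45.7·(1 − 87.1000/306) = 32.69193
Q* = √(2DS / H_eff) = √(2·21,775·96 / 32.69193) ≈ 357.61

358 drums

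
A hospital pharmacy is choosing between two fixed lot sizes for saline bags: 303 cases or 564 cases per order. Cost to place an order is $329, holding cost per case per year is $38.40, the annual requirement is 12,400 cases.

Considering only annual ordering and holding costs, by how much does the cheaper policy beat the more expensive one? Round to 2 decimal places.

Annual cost at Q: ordering D·S/Q plus holding Q·H/2.
TC(303) = (12,400/303)×329 + (303/2)×38.4 = $19,281.63
TC(564) = (12,400/564)×329 + (564/2)×38.4 = $18,062.13
Lots of 564 are cheaper by $1,219.49.

$1,219.49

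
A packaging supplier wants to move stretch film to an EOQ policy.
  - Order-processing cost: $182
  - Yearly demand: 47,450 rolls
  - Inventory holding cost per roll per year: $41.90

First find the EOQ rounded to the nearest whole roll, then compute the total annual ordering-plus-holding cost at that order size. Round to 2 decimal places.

Q* = √(2·D·S / H) = √(2·47,450·182 / 41.9) = √412,214.8 ≈ 642.04 → Q = 642 rolls
Orders/yr = 47,450/642 = 73.910; ordering cost = 73.910 × $182 = $13,451.56
Average inventory = 642/2 = 321; holding cost = 321 × $41.9 = $13,449.90
Total = $13,451.56 + $13,449.90 = $26,901.46

$26,901.46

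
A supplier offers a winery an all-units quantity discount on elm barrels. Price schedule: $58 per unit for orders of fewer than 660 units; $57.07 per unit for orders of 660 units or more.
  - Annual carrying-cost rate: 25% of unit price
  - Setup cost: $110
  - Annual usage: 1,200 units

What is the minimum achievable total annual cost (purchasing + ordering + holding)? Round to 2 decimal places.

H₁ = 25%×$58 = $14.5000;  H₂ = 25%×$57.07 = $14.2675
EOQ₁ = √(2×1,200×110/14.5000) = 134.93  (< 660, feasible at tier 1)
EOQ₂ = √(2×1,200×110/14.2675) = 136.03  (< 660 → use Q = 660 at tier-2 price)
TC(tier 1 (EOQ₁), Q≈134.9) = $71,556.53
TC(tier 2, Q≈660.0) = $73,392.27
Minimum at tier 1 (EOQ₁): $71,556.53

$71,556.53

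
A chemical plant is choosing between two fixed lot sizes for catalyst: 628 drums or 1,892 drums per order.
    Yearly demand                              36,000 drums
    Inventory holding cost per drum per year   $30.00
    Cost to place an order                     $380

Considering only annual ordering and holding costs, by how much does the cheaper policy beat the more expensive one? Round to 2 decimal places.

Annual cost at Q: ordering D·S/Q plus holding Q·H/2.
TC(628) = (36,000/628)×380 + (628/2)×30 = $31,203.44
TC(1,892) = (36,000/1,892)×380 + (1,892/2)×30 = $35,610.44
Lots of 628 are cheaper by $4,407.00.

$4,407.00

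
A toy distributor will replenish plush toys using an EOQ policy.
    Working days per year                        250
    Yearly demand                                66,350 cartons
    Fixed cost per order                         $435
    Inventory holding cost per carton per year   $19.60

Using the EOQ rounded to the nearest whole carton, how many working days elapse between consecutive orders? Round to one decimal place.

6.5 days

EOQ = √(2DS/H) = √(2 × 66,350 × 435 / 19.6)
    = √(2,945,127.55) ≈ 1,716.14 → Q = 1,716 cartons
Cycle time = (working days × Q)/D = (250 × 1,716) / 66,350 = 6.466 days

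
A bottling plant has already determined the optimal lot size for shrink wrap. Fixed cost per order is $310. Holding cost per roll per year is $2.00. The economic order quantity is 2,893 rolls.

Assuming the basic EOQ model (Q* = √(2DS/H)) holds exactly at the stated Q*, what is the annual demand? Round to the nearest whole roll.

26,998 rolls per year

Since Q* = (2DS/H)^½, squaring gives Q*²·H = 2DS.
D = Q²H / (2S) = 2,893² × 2 / (2 × 310) = 26,998.22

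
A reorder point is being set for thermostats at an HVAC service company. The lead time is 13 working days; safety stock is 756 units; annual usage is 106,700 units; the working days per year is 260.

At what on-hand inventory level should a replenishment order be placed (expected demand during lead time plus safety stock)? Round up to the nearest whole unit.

6,091 units

Daily demand d = 106,700 / 260 = 410.385 units/day
Demand during lead time = 410.385 × 13 = 5,335.00
Reorder point = 5,335.00 + 756 = 6,091.00 → round up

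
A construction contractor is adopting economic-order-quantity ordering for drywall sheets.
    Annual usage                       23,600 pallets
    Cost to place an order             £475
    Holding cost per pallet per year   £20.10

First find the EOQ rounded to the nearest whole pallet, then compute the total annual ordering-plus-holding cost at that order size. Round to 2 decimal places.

£21,228.33

Optimal lot size Q* = (2 × 23,600 × £475 / £20.1)^½ ≈ 1,056.14 → Q = 1,056 pallets
Annual ordering cost = (D/Q)·S = (23,600/1,056) × 475 = £10,615.53
Annual holding cost  = (Q/2)·H = (1,056/2) × 20.1 = £10,612.80
Total = £10,615.53 + £10,612.80 = £21,228.33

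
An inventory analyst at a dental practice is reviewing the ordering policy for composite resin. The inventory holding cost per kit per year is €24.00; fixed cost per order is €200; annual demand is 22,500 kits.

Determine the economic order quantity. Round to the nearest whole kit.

2DS/H = 2·22,500·200/24 = 375,000.00
EOQ = √375,000.00 ≈ 612.37

612 kits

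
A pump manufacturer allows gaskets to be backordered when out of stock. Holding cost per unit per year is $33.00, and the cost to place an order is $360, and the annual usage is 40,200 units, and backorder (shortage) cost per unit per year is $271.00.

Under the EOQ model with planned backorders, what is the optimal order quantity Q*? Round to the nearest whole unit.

992 units

Basic EOQ = √(2·40,200·360/33) = 936.531
Backorder adjustment √((H+b)/b) = √((33+271)/271) = 1.0591
Q* = 936.531 × 1.0591 ≈ 991.91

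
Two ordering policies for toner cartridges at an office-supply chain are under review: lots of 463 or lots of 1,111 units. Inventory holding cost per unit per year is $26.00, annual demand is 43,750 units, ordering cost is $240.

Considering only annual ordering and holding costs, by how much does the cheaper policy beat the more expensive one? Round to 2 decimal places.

For each Q, cost = (D/Q)·S + (Q/2)·H.
TC(463) = (43,750/463)×240 + (463/2)×26 = $28,697.19
TC(1,111) = (43,750/1,111)×240 + (1,111/2)×26 = $23,893.95
Cheaper: Q = 1,111.  Difference = $4,803.24

$4,803.24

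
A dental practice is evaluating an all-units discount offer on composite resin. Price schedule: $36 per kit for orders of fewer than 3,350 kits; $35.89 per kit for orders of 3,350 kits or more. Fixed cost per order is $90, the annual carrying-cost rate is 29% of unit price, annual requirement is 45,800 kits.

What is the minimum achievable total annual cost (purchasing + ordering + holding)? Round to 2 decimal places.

H₁ = 29%×$36 = $10.4400;  H₂ = 29%×$35.89 = $10.4081
EOQ₁ = √(2×45,800×90/10.4400) = 888.63  (< 3,350, feasible at tier 1)
EOQ₂ = √(2×45,800×90/10.4081) = 889.99  (< 3,350 → use Q = 3,350 at tier-2 price)
TC(tier 1 (EOQ₁), Q≈888.6) = $1,658,077.25
TC(tier 2, Q≈3,350.0) = $1,662,426.02
Minimum at tier 1 (EOQ₁): $1,658,077.25

$1,658,077.25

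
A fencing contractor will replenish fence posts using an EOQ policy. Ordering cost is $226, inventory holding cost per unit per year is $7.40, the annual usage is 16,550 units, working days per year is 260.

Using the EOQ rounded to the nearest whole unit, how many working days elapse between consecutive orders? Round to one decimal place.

15.8 days

Optimal lot size Q* = (2 × 16,550 × $226 / $7.4)^½ ≈ 1,005.43 → Q = 1,005 units
Days between orders = 260 / (D/Q) = 260 / 16.468 ≈ 15.789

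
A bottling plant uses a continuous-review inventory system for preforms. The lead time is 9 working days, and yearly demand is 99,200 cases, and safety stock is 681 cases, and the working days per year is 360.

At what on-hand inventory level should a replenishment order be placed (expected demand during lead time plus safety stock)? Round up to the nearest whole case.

Daily demand d = 99,200 / 360 = 275.556 cases/day
Demand during lead time = 275.556 × 9 = 2,480.00
Reorder point = 2,480.00 + 681 = 3,161.00 → round up

3,161 cases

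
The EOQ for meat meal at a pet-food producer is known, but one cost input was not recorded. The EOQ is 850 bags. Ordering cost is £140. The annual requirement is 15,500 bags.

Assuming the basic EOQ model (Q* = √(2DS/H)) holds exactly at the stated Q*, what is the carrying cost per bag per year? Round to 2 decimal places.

Since Q* = (2DS/H)^½, squaring gives Q*²·H = 2DS.
H = 2DS / Q² = 2 × 15,500 × 140 / 850² = 6.0069

£6.01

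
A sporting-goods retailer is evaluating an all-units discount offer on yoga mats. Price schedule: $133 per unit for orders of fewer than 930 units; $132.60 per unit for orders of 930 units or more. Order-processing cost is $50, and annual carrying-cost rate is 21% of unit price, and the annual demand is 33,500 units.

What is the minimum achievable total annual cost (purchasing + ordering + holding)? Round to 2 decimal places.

$4,456,849.47

H₁ = 21%×$133 = $27.9300;  H₂ = 21%×$132.60 = $27.8460
EOQ₁ = √(2×33,500×50/27.9300) = 346.33  (< 930, feasible at tier 1)
EOQ₂ = √(2×33,500×50/27.8460) = 346.85  (< 930 → use Q = 930 at tier-2 price)
TC(tier 1 (EOQ₁), Q≈346.3) = $4,465,172.93
TC(tier 2, Q≈930.0) = $4,456,849.47
Minimum at tier 2: $4,456,849.47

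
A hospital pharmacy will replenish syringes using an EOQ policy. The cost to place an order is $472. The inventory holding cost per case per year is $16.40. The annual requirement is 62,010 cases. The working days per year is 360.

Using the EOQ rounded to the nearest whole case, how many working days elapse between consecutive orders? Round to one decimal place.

Optimal lot size Q* = (2 × 62,010 × $472 / $16.4)^½ ≈ 1,889.27 → Q = 1,889 cases
Days between orders = 360 / (D/Q) = 360 / 32.827 ≈ 10.967

11.0 days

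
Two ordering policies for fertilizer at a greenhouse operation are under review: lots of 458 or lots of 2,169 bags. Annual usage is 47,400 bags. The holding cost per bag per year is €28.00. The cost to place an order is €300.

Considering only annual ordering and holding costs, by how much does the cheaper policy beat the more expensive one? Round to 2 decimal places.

€538.02

TC(Q) = (D/Q)S + (Q/2)H
TC(458) = (47,400/458)×300 + (458/2)×28 = €37,460.03
TC(2,169) = (47,400/2,169)×300 + (2,169/2)×28 = €36,922.02
Lots of 2,169 are cheaper by €538.02.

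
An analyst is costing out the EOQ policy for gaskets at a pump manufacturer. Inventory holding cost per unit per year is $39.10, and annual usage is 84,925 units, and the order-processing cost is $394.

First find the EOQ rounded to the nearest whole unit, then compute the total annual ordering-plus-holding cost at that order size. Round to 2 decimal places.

$51,152.78

Q* = √(2·D·S / H) = √(2·84,925·394 / 39.1) = √1,711,532.0 ≈ 1,308.26 → Q = 1,308 units
Orders/yr = 84,925/1,308 = 64.927; ordering cost = 64.927 × $394 = $25,581.38
Average inventory = 1,308/2 = 654; holding cost = 654 × $39.1 = $25,571.40
Total = $25,581.38 + $25,571.40 = $51,152.78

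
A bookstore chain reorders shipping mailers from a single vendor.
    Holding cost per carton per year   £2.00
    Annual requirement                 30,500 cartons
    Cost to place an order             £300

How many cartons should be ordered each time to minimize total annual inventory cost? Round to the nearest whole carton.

2DS/H = 2·30,500·300/2 = 9,150,000.00
EOQ = √9,150,000.00 ≈ 3,024.90

3,025 cartons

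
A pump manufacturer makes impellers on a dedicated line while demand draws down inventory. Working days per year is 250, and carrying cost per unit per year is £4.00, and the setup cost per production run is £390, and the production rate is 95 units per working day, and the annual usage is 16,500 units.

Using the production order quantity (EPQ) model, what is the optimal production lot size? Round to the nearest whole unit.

d = 16,500/250 = 66.0000 units/day;  effective holding cost H(1 − d/p) = 4·(1 − 66.0000/95) = 1.22105
Q* = √(2DS / H_eff) = √(2·16,500·390 / 1.22105) ≈ 3,246.55

3,247 units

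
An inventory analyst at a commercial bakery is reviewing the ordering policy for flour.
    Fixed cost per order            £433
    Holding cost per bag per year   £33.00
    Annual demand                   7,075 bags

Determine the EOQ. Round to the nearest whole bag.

EOQ = √(2DS/H) = √(2 × 7,075 × 433 / 33)
    = √(185,665.15) ≈ 430.89

431 bags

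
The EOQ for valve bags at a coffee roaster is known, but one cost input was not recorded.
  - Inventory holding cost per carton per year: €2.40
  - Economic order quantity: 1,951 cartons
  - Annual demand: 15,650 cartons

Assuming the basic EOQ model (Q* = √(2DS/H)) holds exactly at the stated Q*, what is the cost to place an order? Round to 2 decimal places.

€291.86

EOQ relation: Q² = 2DS/H, so rearrange for the unknown.
S = Q²H / (2D) = 1,951² × 2.4 / (2 × 15,650) = 291.8646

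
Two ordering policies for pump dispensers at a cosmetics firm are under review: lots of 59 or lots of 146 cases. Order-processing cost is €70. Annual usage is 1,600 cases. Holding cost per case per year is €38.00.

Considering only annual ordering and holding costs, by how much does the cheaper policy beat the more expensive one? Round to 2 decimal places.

€521.82

Annual cost at Q: ordering D·S/Q plus holding Q·H/2.
TC(59) = (1,600/59)×70 + (59/2)×38 = €3,019.31
TC(146) = (1,600/146)×70 + (146/2)×38 = €3,541.12
Lots of 59 are cheaper by €521.82.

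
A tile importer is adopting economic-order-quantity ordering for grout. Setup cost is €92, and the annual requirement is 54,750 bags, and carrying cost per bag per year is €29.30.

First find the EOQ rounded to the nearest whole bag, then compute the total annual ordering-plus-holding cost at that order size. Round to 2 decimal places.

€17,180.46

2DS/H = 2·54,750·92/29.3 = 343,822.53
EOQ = √343,822.53 ≈ 586.36 → Q = 586 bags
Orders/yr = 54,750/586 = 93.430; ordering cost = 93.430 × €92 = €8,595.56
Average inventory = 586/2 = 293; holding cost = 293 × €29.3 = €8,584.90
Total = €8,595.56 + €8,584.90 = €17,180.46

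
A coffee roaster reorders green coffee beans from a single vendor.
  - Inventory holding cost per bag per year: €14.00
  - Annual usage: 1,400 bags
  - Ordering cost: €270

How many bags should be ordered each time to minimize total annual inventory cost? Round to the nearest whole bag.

2DS/H = 2·1,400·270/14 = 54,000.00
EOQ = √54,000.00 ≈ 232.38

232 bags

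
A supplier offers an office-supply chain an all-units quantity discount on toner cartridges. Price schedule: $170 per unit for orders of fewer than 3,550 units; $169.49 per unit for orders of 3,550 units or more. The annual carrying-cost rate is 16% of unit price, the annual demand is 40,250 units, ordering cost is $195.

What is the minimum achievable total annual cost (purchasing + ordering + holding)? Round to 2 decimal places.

H₁ = 16%×$170 = $27.2000;  H₂ = 16%×$169.49 = $27.1184
EOQ₁ = √(2×40,250×195/27.2000) = 759.68  (< 3,550, feasible at tier 1)
EOQ₂ = √(2×40,250×195/27.1184) = 760.82  (< 3,550 → use Q = 3,550 at tier-2 price)
TC(tier 1 (EOQ₁), Q≈759.7) = $6,863,163.30
TC(tier 2, Q≈3,550.0) = $6,872,318.58
Minimum at tier 1 (EOQ₁): $6,863,163.30

$6,863,163.30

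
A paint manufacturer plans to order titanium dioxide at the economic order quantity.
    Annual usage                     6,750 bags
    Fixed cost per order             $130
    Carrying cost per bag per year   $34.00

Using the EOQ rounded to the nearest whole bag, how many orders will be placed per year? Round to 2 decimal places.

Q* = √(2·D·S / H) = √(2·6,750·130 / 34) = √51,617.6 ≈ 227.20 → Q = 227
N = D/Q = 6,750/227 ≈ 29.736 orders/yr

29.74 orders per year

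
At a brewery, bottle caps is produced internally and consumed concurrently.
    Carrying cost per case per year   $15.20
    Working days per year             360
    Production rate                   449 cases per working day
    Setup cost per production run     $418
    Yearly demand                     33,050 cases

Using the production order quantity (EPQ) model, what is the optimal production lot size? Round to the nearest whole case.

1,512 cases

Daily demand d = 33,050/360 = 91.806; p = 449; 1 − d/p = 0.79553
EPQ = √(2DS / (H(1 − d/p)))
    = √(2 × 33,050 × 418 / (15.2 × 0.79553)) ≈ 1,511.60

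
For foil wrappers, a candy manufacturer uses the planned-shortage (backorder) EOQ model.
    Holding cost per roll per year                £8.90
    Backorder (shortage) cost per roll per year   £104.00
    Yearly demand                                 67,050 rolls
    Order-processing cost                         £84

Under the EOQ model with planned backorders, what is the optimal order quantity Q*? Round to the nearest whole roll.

1,172 rolls

Basic EOQ = √(2·67,050·84/8.9) = 1,125.017
Backorder adjustment √((H+b)/b) = √((8.9+104)/104) = 1.0419
Q* = 1,125.017 × 1.0419 ≈ 1,172.17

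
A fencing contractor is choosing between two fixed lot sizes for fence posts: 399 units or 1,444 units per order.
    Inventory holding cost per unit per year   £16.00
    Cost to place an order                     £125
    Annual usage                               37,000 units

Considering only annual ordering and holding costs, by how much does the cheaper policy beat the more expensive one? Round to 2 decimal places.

Annual cost at Q: ordering D·S/Q plus holding Q·H/2.
TC(399) = (37,000/399)×125 + (399/2)×16 = £14,783.48
TC(1,444) = (37,000/1,444)×125 + (1,444/2)×16 = £14,754.91
|ΔTC| = |£14,783.48 − £14,754.91| = £28.57

£28.57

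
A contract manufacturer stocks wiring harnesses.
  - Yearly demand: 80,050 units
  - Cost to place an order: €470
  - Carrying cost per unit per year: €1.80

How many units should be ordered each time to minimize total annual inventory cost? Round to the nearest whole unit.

6,466 units

2DS/H = 2·80,050·470/1.8 = 41,803,888.89
EOQ = √41,803,888.89 ≈ 6,465.59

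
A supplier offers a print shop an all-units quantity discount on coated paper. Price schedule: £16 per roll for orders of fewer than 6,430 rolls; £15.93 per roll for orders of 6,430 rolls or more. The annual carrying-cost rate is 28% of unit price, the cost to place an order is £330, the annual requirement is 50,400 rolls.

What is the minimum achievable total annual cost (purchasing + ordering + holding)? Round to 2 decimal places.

H₁ = 28%×£16 = £4.4800;  H₂ = 28%×£15.93 = £4.4604
EOQ₁ = √(2×50,400×330/4.4800) = 2,724.89  (< 6,430, feasible at tier 1)
EOQ₂ = √(2×50,400×330/4.4604) = 2,730.87  (< 6,430 → use Q = 6,430 at tier-2 price)
TC(tier 1 (EOQ₁), Q≈2,724.9) = £818,607.49
TC(tier 2, Q≈6,430.0) = £819,798.81
Minimum at tier 1 (EOQ₁): £818,607.49

£818,607.49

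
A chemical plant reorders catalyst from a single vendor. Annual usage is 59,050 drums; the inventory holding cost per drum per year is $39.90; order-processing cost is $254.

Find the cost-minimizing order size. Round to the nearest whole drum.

Optimal lot size Q* = (2 × 59,050 × $254 / $39.9)^½ ≈ 867.07

867 drums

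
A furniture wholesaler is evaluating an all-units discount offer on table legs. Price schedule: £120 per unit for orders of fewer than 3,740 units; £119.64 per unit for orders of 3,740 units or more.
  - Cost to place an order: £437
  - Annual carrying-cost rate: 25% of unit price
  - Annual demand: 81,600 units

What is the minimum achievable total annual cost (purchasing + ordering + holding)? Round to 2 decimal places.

H₁ = 25%×£120 = £30.0000;  H₂ = 25%×£119.64 = £29.9100
EOQ₁ = √(2×81,600×437/30.0000) = 1,541.84  (< 3,740, feasible at tier 1)
EOQ₂ = √(2×81,600×437/29.9100) = 1,544.16  (< 3,740 → use Q = 3,740 at tier-2 price)
TC(tier 1 (EOQ₁), Q≈1,541.8) = £9,838,255.29
TC(tier 2, Q≈3,740.0) = £9,828,090.25
Minimum at tier 2: £9,828,090.25

£9,828,090.25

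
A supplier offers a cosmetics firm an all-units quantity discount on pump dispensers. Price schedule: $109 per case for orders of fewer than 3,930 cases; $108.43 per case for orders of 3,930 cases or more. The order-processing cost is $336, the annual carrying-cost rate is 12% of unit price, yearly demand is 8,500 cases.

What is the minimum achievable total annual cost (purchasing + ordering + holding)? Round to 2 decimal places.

$935,143.67

H₁ = 12%×$109 = $13.0800;  H₂ = 12%×$108.43 = $13.0116
EOQ₁ = √(2×8,500×336/13.0800) = 660.83  (< 3,930, feasible at tier 1)
EOQ₂ = √(2×8,500×336/13.0116) = 662.57  (< 3,930 → use Q = 3,930 at tier-2 price)
TC(tier 1 (EOQ₁), Q≈660.8) = $935,143.67
TC(tier 2, Q≈3,930.0) = $947,949.51
Minimum at tier 1 (EOQ₁): $935,143.67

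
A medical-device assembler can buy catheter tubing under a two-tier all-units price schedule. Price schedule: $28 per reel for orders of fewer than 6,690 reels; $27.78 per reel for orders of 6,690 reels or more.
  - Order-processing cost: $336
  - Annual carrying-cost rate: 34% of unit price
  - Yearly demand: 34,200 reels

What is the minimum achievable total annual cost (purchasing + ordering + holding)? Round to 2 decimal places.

H₁ = 34%×$28 = $9.5200;  H₂ = 34%×$27.78 = $9.4452
EOQ₁ = √(2×34,200×336/9.5200) = 1,553.74  (< 6,690, feasible at tier 1)
EOQ₂ = √(2×34,200×336/9.4452) = 1,559.88  (< 6,690 → use Q = 6,690 at tier-2 price)
TC(tier 1 (EOQ₁), Q≈1,553.7) = $972,391.63
TC(tier 2, Q≈6,690.0) = $983,387.86
Minimum at tier 1 (EOQ₁): $972,391.63

$972,391.63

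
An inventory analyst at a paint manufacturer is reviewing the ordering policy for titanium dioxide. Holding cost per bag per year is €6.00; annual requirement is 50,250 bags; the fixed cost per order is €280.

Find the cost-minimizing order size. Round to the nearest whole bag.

EOQ = √(2DS/H) = √(2 × 50,250 × 280 / 6)
    = √(4,690,000.00) ≈ 2,165.64

2,166 bags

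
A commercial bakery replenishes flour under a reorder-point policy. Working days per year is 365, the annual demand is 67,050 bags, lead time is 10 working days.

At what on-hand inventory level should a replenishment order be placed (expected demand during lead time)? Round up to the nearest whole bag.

1,837 bags

Daily demand d = 67,050 / 365 = 183.699 bags/day
Demand during lead time = 183.699 × 10 = 1,836.99
Reorder point = 1,836.99 → round up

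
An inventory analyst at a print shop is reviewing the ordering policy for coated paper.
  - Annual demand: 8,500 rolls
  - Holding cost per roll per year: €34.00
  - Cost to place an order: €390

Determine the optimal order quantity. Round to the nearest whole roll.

EOQ = √(2DS/H) = √(2 × 8,500 × 390 / 34)
    = √(195,000.00) ≈ 441.59

442 rolls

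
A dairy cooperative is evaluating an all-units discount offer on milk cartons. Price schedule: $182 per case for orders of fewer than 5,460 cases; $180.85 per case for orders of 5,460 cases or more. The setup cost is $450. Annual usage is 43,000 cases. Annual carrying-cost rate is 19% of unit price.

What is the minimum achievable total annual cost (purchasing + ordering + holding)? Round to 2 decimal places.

H₁ = 19%×$182 = $34.5800;  H₂ = 19%×$180.85 = $34.3615
EOQ₁ = √(2×43,000×450/34.5800) = 1,057.90  (< 5,460, feasible at tier 1)
EOQ₂ = √(2×43,000×450/34.3615) = 1,061.25  (< 5,460 → use Q = 5,460 at tier-2 price)
TC(tier 1 (EOQ₁), Q≈1,057.9) = $7,862,582.04
TC(tier 2, Q≈5,460.0) = $7,873,900.85
Minimum at tier 1 (EOQ₁): $7,862,582.04

$7,862,582.04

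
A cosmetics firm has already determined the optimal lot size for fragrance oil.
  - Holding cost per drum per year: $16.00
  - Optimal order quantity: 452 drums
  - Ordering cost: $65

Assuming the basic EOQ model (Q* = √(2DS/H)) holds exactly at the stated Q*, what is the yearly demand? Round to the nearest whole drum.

EOQ relation: Q² = 2DS/H, so rearrange for the unknown.
D = Q²H / (2S) = 452² × 16 / (2 × 65) = 25,145.11

25,145 drums per year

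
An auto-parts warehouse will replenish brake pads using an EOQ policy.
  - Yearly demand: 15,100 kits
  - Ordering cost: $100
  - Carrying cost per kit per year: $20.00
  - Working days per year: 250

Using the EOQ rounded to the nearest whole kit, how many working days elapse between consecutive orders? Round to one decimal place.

6.4 days

2DS/H = 2·15,100·100/20 = 151,000.00
EOQ = √151,000.00 ≈ 388.59 → Q = 389 kits
Cycle time = (working days × Q)/D = (250 × 389) / 15,100 = 6.440 days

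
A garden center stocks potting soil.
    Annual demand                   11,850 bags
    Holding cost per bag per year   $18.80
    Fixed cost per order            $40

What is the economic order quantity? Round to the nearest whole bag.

225 bags

2DS/H = 2·11,850·40/18.8 = 50,425.53
EOQ = √50,425.53 ≈ 224.56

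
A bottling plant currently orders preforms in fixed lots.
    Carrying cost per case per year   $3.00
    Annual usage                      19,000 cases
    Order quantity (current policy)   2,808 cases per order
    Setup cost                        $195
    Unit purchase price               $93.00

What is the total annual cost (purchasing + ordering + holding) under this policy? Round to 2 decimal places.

Ordering: D/Q × S = 19,000/2,808 × $195 = $1,319.44
Holding:  Q/2 × H = 2,808/2 × $3 = $4,212.00
Purchase cost = D·C = 19,000 × 93 = $1,767,000.00
Total = $1,319.44 + $4,212.00 + $1,767,000.00 = $1,772,531.44

$1,772,531.44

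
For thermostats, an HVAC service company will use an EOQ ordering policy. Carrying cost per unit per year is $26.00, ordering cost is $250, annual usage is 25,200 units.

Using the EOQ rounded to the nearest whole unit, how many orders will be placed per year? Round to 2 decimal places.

36.21 orders per year

2DS/H = 2·25,200·250/26 = 484,615.38
EOQ = √484,615.38 ≈ 696.14 → Q = 696
N = D/Q = 25,200/696 ≈ 36.207 orders/yr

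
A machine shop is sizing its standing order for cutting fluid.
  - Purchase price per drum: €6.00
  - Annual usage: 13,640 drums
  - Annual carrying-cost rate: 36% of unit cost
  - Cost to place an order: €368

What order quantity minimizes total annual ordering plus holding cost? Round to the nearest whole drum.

Carrying cost H = €6 × 36% = €2.1600/drum/yr
Q* = √(2·D·S / H) = √(2·13,640·368 / 2.16) = √4,647,703.7 ≈ 2,155.85

2,156 drums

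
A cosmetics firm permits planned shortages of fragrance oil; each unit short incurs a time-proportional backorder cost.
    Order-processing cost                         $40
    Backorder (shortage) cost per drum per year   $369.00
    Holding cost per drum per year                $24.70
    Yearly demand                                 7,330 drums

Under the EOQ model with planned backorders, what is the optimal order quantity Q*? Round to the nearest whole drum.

Basic EOQ = √(2·7,330·40/24.7) = 154.081
Backorder adjustment √((H+b)/b) = √((24.7+369)/369) = 1.0329
Q* = 154.081 × 1.0329 ≈ 159.15

159 drums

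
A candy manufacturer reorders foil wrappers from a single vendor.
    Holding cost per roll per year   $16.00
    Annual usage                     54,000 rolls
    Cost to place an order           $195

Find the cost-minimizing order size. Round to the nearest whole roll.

EOQ = √(2DS/H) = √(2 × 54,000 × 195 / 16)
    = √(1,316,250.00) ≈ 1,147.28

1,147 rolls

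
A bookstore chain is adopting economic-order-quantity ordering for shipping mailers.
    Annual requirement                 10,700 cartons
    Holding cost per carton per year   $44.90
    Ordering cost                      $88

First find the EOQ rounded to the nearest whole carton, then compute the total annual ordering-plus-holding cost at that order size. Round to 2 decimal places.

EOQ = √(2DS/H) = √(2 × 10,700 × 88 / 44.9)
    = √(41,942.09) ≈ 204.80 → Q = 205 cartons
Orders/yr = 10,700/205 = 52.195; ordering cost = 52.195 × $88 = $4,593.17
Average inventory = 205/2 = 102.5; holding cost = 102.5 × $44.9 = $4,602.25
Total = $4,593.17 + $4,602.25 = $9,195.42

$9,195.42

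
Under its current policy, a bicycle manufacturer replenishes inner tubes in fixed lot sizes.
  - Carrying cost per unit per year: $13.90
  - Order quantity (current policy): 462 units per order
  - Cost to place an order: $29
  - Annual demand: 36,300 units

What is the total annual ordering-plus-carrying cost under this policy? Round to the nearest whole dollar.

$5,489

Ordering: D/Q × S = 36,300/462 × $29 = $2,278.57
Holding:  Q/2 × H = 462/2 × $13.9 = $3,210.90
Total = $2,278.57 + $3,210.90 = $5,489.47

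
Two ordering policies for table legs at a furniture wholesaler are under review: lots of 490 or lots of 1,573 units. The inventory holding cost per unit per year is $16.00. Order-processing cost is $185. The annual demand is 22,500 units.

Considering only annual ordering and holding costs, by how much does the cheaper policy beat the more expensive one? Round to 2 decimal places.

For each Q, cost = (D/Q)·S + (Q/2)·H.
TC(490) = (22,500/490)×185 + (490/2)×16 = $12,414.90
TC(1,573) = (22,500/1,573)×185 + (1,573/2)×16 = $15,230.22
|ΔTC| = |$12,414.90 − $15,230.22| = $2,815.32

$2,815.32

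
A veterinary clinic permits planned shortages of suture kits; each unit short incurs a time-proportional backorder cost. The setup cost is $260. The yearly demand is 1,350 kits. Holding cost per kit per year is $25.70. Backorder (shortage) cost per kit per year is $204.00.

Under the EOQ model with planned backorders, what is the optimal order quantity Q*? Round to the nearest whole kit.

175 kits

Q* = √(2DS/H) · √((H + b)/b)
   = √(2 × 1,350 × 260 / 25.7) · √((25.7 + 204) / 204)
   = 165.273 × 1.0611 ≈ 175.37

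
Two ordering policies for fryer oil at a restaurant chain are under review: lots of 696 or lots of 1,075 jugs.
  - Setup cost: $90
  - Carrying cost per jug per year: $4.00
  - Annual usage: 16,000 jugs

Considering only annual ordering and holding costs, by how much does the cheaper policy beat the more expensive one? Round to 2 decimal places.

$28.57

For each Q, cost = (D/Q)·S + (Q/2)·H.
TC(696) = (16,000/696)×90 + (696/2)×4 = $3,460.97
TC(1,075) = (16,000/1,075)×90 + (1,075/2)×4 = $3,489.53
Cheaper: Q = 696.  Difference = $28.57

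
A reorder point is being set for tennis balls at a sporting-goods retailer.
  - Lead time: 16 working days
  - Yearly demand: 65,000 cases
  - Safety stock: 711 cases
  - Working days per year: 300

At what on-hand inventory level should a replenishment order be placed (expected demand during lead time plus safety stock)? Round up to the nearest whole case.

Daily demand d = 65,000 / 300 = 216.667 cases/day
Demand during lead time = 216.667 × 16 = 3,466.67
Reorder point = 3,466.67 + 711 = 4,177.67 → round up

4,178 cases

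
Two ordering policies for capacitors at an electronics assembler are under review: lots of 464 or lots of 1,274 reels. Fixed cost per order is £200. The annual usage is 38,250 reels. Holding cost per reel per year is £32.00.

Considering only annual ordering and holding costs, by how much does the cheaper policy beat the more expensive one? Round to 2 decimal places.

£2,477.64

TC(Q) = (D/Q)S + (Q/2)H
TC(464) = (38,250/464)×200 + (464/2)×32 = £23,911.07
TC(1,274) = (38,250/1,274)×200 + (1,274/2)×32 = £26,388.71
|ΔTC| = |£23,911.07 − £26,388.71| = £2,477.64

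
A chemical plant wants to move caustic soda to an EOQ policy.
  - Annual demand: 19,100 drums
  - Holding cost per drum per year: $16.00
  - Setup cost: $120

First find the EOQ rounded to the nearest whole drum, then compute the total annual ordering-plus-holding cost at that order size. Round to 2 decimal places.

$8,564.11

Q* = √(2·D·S / H) = √(2·19,100·120 / 16) = √286,500.0 ≈ 535.26 → Q = 535 drums
Ordering: D/Q × S = 19,100/535 × $120 = $4,284.11
Holding:  Q/2 × H = 535/2 × $16 = $4,280.00
Total = $4,284.11 + $4,280.00 = $8,564.11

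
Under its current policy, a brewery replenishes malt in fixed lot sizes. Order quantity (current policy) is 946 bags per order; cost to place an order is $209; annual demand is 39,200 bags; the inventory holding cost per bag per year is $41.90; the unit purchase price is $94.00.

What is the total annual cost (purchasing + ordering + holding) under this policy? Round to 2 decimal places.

$3,713,279.17

Annual ordering cost = (D/Q)·S = (39,200/946) × 209 = $8,660.47
Annual holding cost  = (Q/2)·H = (946/2) × 41.9 = $19,818.70
Purchase cost = D·C = 39,200 × 94 = $3,684,800.00
Total = $8,660.47 + $19,818.70 + $3,684,800.00 = $3,713,279.17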